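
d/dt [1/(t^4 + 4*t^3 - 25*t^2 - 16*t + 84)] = 2*(-2*t^3 - 6*t^2 + 25*t + 8)/(t^4 + 4*t^3 - 25*t^2 - 16*t + 84)^2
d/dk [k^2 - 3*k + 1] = 2*k - 3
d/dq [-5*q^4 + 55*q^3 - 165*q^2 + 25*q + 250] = -20*q^3 + 165*q^2 - 330*q + 25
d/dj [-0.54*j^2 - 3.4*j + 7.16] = -1.08*j - 3.4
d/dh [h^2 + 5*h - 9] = 2*h + 5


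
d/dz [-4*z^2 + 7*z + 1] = 7 - 8*z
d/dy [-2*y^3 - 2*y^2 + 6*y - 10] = -6*y^2 - 4*y + 6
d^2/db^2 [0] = 0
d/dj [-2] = 0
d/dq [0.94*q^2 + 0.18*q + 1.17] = 1.88*q + 0.18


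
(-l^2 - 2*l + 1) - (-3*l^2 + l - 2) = 2*l^2 - 3*l + 3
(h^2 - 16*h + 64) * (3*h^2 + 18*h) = 3*h^4 - 30*h^3 - 96*h^2 + 1152*h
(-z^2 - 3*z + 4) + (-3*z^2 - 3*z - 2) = -4*z^2 - 6*z + 2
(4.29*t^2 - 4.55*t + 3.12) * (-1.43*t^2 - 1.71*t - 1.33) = -6.1347*t^4 - 0.829400000000001*t^3 - 2.3868*t^2 + 0.716299999999999*t - 4.1496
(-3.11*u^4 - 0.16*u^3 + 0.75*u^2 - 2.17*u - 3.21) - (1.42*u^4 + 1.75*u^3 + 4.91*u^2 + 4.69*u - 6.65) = -4.53*u^4 - 1.91*u^3 - 4.16*u^2 - 6.86*u + 3.44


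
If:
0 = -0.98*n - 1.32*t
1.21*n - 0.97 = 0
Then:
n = 0.80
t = -0.60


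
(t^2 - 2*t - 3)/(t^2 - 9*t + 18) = (t + 1)/(t - 6)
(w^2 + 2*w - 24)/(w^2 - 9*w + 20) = (w + 6)/(w - 5)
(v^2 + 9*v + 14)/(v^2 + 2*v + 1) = (v^2 + 9*v + 14)/(v^2 + 2*v + 1)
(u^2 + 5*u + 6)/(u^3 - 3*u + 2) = (u + 3)/(u^2 - 2*u + 1)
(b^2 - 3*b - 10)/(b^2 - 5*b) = (b + 2)/b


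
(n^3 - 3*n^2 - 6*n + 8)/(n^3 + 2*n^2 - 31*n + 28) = (n + 2)/(n + 7)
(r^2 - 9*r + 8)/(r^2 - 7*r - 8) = (r - 1)/(r + 1)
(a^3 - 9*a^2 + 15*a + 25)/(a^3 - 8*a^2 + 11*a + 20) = (a - 5)/(a - 4)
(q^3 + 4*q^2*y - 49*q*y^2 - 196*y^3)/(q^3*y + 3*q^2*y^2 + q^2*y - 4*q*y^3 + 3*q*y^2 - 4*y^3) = (-q^2 + 49*y^2)/(y*(-q^2 + q*y - q + y))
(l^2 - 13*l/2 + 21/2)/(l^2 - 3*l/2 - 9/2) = (2*l - 7)/(2*l + 3)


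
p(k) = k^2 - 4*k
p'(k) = 2*k - 4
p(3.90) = -0.39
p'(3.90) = 3.80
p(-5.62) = 54.06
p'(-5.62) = -15.24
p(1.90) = -3.99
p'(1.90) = -0.20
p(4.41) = 1.81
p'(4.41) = 4.82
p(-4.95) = 44.30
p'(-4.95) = -13.90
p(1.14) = -3.26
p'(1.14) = -1.72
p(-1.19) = 6.18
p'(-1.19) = -6.38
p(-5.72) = 55.60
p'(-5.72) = -15.44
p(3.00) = -3.00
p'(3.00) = 2.00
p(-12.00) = 192.00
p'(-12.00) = -28.00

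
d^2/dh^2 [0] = 0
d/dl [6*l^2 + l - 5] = 12*l + 1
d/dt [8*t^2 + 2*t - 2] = 16*t + 2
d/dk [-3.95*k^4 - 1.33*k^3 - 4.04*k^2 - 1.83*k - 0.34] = -15.8*k^3 - 3.99*k^2 - 8.08*k - 1.83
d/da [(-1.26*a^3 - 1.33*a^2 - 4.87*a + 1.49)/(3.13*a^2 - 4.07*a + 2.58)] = (-3.9438*a^4 + 10.2564*a^3 + 10.9038*a^2 - 16.1902*a - 6.5003)/(9.7969*a^4 - 25.4782*a^3 + 32.7157*a^2 - 21.0012*a + 6.6564)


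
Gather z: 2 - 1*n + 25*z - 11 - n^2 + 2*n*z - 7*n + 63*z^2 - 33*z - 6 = -n^2 - 8*n + 63*z^2 + z*(2*n - 8) - 15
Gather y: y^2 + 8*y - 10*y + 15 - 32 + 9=y^2 - 2*y - 8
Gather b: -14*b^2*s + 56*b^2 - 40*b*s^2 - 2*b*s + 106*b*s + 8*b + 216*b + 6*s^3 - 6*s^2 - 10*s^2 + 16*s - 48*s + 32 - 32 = b^2*(56 - 14*s) + b*(-40*s^2 + 104*s + 224) + 6*s^3 - 16*s^2 - 32*s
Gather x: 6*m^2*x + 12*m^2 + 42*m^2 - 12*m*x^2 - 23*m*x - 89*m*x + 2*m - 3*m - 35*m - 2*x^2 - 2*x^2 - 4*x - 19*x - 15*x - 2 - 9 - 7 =54*m^2 - 36*m + x^2*(-12*m - 4) + x*(6*m^2 - 112*m - 38) - 18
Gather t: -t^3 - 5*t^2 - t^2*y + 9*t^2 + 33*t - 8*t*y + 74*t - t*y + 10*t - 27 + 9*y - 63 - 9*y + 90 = -t^3 + t^2*(4 - y) + t*(117 - 9*y)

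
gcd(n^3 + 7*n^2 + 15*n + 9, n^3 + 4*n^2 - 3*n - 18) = n^2 + 6*n + 9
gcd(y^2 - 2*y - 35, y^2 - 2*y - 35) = y^2 - 2*y - 35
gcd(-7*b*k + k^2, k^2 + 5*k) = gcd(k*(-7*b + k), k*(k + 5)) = k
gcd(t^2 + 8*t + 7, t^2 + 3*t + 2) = t + 1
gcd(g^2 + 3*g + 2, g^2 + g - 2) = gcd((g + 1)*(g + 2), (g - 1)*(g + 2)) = g + 2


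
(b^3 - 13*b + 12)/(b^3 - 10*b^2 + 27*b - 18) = (b + 4)/(b - 6)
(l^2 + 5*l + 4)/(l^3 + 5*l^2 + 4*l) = 1/l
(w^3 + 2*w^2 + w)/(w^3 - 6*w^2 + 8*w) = (w^2 + 2*w + 1)/(w^2 - 6*w + 8)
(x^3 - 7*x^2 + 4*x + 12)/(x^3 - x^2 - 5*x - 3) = (x^2 - 8*x + 12)/(x^2 - 2*x - 3)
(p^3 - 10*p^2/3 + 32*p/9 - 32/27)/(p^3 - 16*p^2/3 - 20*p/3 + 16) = (p^2 - 2*p + 8/9)/(p^2 - 4*p - 12)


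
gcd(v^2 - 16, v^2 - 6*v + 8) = v - 4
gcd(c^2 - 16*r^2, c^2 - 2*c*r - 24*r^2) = c + 4*r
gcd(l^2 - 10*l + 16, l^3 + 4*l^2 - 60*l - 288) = l - 8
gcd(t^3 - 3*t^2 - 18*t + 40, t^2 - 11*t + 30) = t - 5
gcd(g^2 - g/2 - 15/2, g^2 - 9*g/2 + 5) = 1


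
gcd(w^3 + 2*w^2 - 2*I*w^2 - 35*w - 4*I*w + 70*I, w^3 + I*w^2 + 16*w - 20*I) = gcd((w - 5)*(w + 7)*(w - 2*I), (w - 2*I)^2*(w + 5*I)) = w - 2*I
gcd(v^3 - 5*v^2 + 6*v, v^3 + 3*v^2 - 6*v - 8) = v - 2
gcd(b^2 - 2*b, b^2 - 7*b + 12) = 1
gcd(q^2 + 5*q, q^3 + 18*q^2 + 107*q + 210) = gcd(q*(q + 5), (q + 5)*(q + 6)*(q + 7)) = q + 5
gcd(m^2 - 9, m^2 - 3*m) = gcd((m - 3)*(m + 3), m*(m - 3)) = m - 3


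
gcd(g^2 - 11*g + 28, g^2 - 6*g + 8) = g - 4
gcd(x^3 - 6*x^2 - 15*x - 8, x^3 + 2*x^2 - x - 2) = x + 1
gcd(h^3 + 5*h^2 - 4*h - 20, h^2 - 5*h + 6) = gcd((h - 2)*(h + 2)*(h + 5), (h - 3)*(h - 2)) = h - 2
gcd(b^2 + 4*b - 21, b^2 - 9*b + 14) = 1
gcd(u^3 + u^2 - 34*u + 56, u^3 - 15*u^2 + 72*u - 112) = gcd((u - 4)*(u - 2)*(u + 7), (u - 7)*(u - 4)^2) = u - 4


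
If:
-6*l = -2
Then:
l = 1/3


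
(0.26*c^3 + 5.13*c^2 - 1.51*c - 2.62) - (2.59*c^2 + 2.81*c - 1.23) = 0.26*c^3 + 2.54*c^2 - 4.32*c - 1.39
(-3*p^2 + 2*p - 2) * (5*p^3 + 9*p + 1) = -15*p^5 + 10*p^4 - 37*p^3 + 15*p^2 - 16*p - 2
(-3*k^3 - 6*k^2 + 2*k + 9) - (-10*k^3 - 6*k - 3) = 7*k^3 - 6*k^2 + 8*k + 12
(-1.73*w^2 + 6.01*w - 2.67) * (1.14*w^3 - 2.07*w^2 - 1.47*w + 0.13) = -1.9722*w^5 + 10.4325*w^4 - 12.9414*w^3 - 3.5327*w^2 + 4.7062*w - 0.3471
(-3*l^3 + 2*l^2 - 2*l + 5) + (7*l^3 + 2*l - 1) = 4*l^3 + 2*l^2 + 4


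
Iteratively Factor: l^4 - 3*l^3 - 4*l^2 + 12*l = (l)*(l^3 - 3*l^2 - 4*l + 12) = l*(l + 2)*(l^2 - 5*l + 6) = l*(l - 2)*(l + 2)*(l - 3)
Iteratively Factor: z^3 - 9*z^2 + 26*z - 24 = (z - 4)*(z^2 - 5*z + 6) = (z - 4)*(z - 2)*(z - 3)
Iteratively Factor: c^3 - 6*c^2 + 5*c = (c)*(c^2 - 6*c + 5) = c*(c - 5)*(c - 1)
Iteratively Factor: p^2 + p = (p)*(p + 1)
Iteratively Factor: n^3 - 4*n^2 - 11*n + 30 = (n - 5)*(n^2 + n - 6) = (n - 5)*(n + 3)*(n - 2)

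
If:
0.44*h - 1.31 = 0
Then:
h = 2.98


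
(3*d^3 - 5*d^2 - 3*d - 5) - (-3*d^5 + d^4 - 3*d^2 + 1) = 3*d^5 - d^4 + 3*d^3 - 2*d^2 - 3*d - 6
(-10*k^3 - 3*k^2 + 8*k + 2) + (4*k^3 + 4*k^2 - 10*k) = -6*k^3 + k^2 - 2*k + 2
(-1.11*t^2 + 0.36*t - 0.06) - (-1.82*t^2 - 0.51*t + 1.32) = 0.71*t^2 + 0.87*t - 1.38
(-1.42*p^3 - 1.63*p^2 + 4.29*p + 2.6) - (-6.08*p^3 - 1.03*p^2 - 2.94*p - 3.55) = 4.66*p^3 - 0.6*p^2 + 7.23*p + 6.15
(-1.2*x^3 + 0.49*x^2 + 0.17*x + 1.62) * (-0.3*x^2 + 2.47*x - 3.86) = 0.36*x^5 - 3.111*x^4 + 5.7913*x^3 - 1.9575*x^2 + 3.3452*x - 6.2532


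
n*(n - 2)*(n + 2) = n^3 - 4*n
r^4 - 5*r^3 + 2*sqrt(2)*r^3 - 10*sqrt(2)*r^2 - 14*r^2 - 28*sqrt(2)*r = r*(r - 7)*(r + 2)*(r + 2*sqrt(2))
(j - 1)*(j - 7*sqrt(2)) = j^2 - 7*sqrt(2)*j - j + 7*sqrt(2)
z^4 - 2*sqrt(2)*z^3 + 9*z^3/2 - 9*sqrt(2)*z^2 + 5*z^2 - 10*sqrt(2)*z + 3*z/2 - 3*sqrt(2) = (z + 1/2)*(z + 1)*(z + 3)*(z - 2*sqrt(2))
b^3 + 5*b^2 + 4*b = b*(b + 1)*(b + 4)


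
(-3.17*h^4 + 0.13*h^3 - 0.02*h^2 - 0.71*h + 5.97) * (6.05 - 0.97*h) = 3.0749*h^5 - 19.3046*h^4 + 0.8059*h^3 + 0.5677*h^2 - 10.0864*h + 36.1185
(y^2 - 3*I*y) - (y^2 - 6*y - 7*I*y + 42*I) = 6*y + 4*I*y - 42*I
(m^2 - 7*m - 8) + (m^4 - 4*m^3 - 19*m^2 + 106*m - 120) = m^4 - 4*m^3 - 18*m^2 + 99*m - 128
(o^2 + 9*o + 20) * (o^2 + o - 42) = o^4 + 10*o^3 - 13*o^2 - 358*o - 840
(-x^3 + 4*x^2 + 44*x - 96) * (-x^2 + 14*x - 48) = x^5 - 18*x^4 + 60*x^3 + 520*x^2 - 3456*x + 4608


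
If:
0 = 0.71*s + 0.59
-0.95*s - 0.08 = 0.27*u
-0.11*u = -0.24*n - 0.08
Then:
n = 0.87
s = -0.83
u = 2.63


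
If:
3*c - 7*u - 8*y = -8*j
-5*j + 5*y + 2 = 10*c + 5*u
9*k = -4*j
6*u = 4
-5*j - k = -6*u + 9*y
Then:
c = -34/65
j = 3222/3965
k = -1432/3965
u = 2/3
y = 394/11895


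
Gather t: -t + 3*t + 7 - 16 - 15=2*t - 24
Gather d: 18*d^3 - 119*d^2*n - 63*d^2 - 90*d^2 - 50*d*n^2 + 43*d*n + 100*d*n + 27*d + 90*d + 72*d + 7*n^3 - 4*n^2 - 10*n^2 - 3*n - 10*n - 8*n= 18*d^3 + d^2*(-119*n - 153) + d*(-50*n^2 + 143*n + 189) + 7*n^3 - 14*n^2 - 21*n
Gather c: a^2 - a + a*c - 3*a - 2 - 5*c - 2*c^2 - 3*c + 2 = a^2 - 4*a - 2*c^2 + c*(a - 8)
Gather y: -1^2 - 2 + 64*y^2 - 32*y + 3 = 64*y^2 - 32*y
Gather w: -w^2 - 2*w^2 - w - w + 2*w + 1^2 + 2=3 - 3*w^2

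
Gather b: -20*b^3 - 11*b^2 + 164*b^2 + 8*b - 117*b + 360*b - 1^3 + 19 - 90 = -20*b^3 + 153*b^2 + 251*b - 72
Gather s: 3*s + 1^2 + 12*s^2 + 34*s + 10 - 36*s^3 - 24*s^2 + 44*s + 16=-36*s^3 - 12*s^2 + 81*s + 27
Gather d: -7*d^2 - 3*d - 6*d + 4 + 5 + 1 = -7*d^2 - 9*d + 10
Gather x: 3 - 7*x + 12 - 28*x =15 - 35*x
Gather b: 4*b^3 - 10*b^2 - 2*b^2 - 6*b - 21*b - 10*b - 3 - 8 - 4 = 4*b^3 - 12*b^2 - 37*b - 15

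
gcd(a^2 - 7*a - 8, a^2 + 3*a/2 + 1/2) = a + 1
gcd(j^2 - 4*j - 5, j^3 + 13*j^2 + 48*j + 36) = j + 1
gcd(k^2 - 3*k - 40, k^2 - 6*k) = 1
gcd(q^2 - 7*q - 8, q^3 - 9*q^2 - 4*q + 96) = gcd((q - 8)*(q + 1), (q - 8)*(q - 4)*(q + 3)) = q - 8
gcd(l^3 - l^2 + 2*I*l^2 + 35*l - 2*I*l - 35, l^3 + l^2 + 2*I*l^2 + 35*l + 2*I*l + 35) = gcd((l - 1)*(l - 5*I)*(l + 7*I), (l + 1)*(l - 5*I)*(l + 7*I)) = l^2 + 2*I*l + 35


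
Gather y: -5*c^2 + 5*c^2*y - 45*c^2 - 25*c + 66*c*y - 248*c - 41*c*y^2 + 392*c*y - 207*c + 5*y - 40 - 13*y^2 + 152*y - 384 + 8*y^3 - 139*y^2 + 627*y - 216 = -50*c^2 - 480*c + 8*y^3 + y^2*(-41*c - 152) + y*(5*c^2 + 458*c + 784) - 640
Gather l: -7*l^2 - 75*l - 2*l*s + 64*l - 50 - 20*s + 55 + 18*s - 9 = -7*l^2 + l*(-2*s - 11) - 2*s - 4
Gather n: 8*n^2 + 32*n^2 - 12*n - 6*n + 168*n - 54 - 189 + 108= 40*n^2 + 150*n - 135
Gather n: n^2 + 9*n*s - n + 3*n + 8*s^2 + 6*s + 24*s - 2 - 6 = n^2 + n*(9*s + 2) + 8*s^2 + 30*s - 8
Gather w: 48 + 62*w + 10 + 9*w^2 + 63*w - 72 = 9*w^2 + 125*w - 14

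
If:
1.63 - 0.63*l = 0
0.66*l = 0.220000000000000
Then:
No Solution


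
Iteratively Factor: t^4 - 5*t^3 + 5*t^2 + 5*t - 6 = (t - 1)*(t^3 - 4*t^2 + t + 6) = (t - 1)*(t + 1)*(t^2 - 5*t + 6) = (t - 3)*(t - 1)*(t + 1)*(t - 2)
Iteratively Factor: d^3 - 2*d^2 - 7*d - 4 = (d + 1)*(d^2 - 3*d - 4) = (d - 4)*(d + 1)*(d + 1)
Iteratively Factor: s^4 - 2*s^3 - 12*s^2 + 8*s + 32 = (s + 2)*(s^3 - 4*s^2 - 4*s + 16) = (s - 4)*(s + 2)*(s^2 - 4) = (s - 4)*(s + 2)^2*(s - 2)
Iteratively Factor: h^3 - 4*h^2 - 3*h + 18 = (h + 2)*(h^2 - 6*h + 9) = (h - 3)*(h + 2)*(h - 3)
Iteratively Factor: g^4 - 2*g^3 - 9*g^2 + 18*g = (g)*(g^3 - 2*g^2 - 9*g + 18) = g*(g - 2)*(g^2 - 9) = g*(g - 2)*(g + 3)*(g - 3)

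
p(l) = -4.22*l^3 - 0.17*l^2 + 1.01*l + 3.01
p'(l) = -12.66*l^2 - 0.34*l + 1.01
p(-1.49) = 15.09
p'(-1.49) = -26.59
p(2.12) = -35.82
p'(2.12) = -56.61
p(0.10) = 3.11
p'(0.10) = 0.85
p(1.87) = -23.29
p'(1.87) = -43.90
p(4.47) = -372.78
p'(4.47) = -253.47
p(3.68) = -205.88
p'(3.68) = -171.69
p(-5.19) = 583.14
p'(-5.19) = -338.24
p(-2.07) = 37.62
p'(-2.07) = -52.53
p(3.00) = -109.43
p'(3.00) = -113.95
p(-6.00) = 902.35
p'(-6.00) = -452.71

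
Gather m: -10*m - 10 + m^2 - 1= m^2 - 10*m - 11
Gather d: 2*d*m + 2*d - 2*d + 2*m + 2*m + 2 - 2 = 2*d*m + 4*m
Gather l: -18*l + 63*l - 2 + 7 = 45*l + 5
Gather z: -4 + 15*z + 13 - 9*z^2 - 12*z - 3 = -9*z^2 + 3*z + 6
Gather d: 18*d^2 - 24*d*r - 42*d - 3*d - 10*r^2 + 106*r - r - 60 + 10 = 18*d^2 + d*(-24*r - 45) - 10*r^2 + 105*r - 50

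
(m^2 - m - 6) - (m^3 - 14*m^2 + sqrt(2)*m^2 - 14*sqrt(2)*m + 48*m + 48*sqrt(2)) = -m^3 - sqrt(2)*m^2 + 15*m^2 - 49*m + 14*sqrt(2)*m - 48*sqrt(2) - 6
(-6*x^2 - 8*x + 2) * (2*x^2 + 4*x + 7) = -12*x^4 - 40*x^3 - 70*x^2 - 48*x + 14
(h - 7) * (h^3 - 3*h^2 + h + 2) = h^4 - 10*h^3 + 22*h^2 - 5*h - 14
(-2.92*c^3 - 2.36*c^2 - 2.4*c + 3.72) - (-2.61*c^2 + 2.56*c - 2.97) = -2.92*c^3 + 0.25*c^2 - 4.96*c + 6.69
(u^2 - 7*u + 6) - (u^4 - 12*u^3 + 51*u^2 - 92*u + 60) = -u^4 + 12*u^3 - 50*u^2 + 85*u - 54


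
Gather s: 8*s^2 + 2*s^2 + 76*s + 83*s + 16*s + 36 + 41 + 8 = 10*s^2 + 175*s + 85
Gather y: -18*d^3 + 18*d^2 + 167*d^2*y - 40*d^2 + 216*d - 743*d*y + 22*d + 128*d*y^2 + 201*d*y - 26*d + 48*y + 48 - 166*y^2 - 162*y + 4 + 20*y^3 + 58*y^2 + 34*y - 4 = -18*d^3 - 22*d^2 + 212*d + 20*y^3 + y^2*(128*d - 108) + y*(167*d^2 - 542*d - 80) + 48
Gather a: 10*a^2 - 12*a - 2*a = 10*a^2 - 14*a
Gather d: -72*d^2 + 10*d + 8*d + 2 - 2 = -72*d^2 + 18*d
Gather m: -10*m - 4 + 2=-10*m - 2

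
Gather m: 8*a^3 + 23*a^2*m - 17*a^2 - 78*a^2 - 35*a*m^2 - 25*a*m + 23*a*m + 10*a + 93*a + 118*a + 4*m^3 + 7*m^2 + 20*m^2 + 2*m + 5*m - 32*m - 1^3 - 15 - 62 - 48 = 8*a^3 - 95*a^2 + 221*a + 4*m^3 + m^2*(27 - 35*a) + m*(23*a^2 - 2*a - 25) - 126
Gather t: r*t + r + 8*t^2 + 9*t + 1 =r + 8*t^2 + t*(r + 9) + 1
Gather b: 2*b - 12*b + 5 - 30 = -10*b - 25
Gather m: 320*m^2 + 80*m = 320*m^2 + 80*m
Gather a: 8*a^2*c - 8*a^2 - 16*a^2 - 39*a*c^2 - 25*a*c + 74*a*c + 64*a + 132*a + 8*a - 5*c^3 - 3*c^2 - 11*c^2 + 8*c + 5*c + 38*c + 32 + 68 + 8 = a^2*(8*c - 24) + a*(-39*c^2 + 49*c + 204) - 5*c^3 - 14*c^2 + 51*c + 108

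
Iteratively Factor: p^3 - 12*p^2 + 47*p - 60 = (p - 4)*(p^2 - 8*p + 15) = (p - 5)*(p - 4)*(p - 3)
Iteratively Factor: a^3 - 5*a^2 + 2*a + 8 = (a - 4)*(a^2 - a - 2) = (a - 4)*(a + 1)*(a - 2)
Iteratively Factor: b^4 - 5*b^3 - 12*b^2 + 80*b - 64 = (b - 4)*(b^3 - b^2 - 16*b + 16) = (b - 4)*(b + 4)*(b^2 - 5*b + 4) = (b - 4)*(b - 1)*(b + 4)*(b - 4)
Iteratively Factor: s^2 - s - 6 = (s + 2)*(s - 3)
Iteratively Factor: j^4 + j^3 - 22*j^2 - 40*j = (j + 4)*(j^3 - 3*j^2 - 10*j) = (j - 5)*(j + 4)*(j^2 + 2*j) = (j - 5)*(j + 2)*(j + 4)*(j)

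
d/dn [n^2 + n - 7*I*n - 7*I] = 2*n + 1 - 7*I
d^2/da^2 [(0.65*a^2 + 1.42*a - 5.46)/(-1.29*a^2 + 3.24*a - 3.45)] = (-1.77635683940025e-15*a^4 - 10.159524*a^3 + 71.872866*a^2 - 99.005436*a + 18.815562)/(2.146689*a^6 - 16.175052*a^5 + 57.849147*a^4 - 120.529944*a^3 + 154.712835*a^2 - 115.6923*a + 41.063625)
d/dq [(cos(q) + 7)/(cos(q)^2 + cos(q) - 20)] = (cos(q)^2 + 14*cos(q) + 27)*sin(q)/(cos(q)^2 + cos(q) - 20)^2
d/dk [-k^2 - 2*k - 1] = -2*k - 2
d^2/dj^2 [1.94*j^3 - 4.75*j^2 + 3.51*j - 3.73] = 11.64*j - 9.5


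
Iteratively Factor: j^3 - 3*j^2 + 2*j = (j)*(j^2 - 3*j + 2) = j*(j - 1)*(j - 2)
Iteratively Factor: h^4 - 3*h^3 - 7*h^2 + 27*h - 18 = (h - 2)*(h^3 - h^2 - 9*h + 9) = (h - 3)*(h - 2)*(h^2 + 2*h - 3) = (h - 3)*(h - 2)*(h - 1)*(h + 3)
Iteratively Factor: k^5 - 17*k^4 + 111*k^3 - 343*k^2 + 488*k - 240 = (k - 4)*(k^4 - 13*k^3 + 59*k^2 - 107*k + 60) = (k - 4)^2*(k^3 - 9*k^2 + 23*k - 15) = (k - 4)^2*(k - 3)*(k^2 - 6*k + 5) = (k - 4)^2*(k - 3)*(k - 1)*(k - 5)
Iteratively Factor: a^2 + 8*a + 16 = (a + 4)*(a + 4)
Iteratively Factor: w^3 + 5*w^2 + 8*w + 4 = (w + 2)*(w^2 + 3*w + 2) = (w + 2)^2*(w + 1)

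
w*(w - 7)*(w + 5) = w^3 - 2*w^2 - 35*w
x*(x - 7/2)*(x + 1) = x^3 - 5*x^2/2 - 7*x/2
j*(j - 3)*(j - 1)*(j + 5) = j^4 + j^3 - 17*j^2 + 15*j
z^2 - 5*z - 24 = (z - 8)*(z + 3)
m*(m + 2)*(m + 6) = m^3 + 8*m^2 + 12*m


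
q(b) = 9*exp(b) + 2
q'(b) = 9*exp(b)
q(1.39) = 38.13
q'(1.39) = 36.13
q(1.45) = 40.37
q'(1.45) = 38.37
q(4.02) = 503.31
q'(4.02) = 501.31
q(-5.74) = 2.03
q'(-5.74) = 0.03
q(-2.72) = 2.59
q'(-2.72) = 0.59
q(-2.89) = 2.50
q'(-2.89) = 0.50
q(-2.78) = 2.56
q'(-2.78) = 0.56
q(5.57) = 2363.91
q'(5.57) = 2361.91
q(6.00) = 3632.86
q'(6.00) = 3630.86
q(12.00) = 1464795.12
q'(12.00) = 1464793.12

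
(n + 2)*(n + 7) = n^2 + 9*n + 14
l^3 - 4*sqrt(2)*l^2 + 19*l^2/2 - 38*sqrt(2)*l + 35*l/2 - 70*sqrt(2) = (l + 5/2)*(l + 7)*(l - 4*sqrt(2))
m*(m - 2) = m^2 - 2*m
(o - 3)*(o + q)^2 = o^3 + 2*o^2*q - 3*o^2 + o*q^2 - 6*o*q - 3*q^2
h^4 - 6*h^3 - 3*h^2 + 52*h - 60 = (h - 5)*(h - 2)^2*(h + 3)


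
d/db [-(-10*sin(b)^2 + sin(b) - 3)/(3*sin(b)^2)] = (sin(b) - 6)*cos(b)/(3*sin(b)^3)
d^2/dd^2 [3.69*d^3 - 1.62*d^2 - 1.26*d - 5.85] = 22.14*d - 3.24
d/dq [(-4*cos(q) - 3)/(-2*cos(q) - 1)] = 2*sin(q)/(2*cos(q) + 1)^2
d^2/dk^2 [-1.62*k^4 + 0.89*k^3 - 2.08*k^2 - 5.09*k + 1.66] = -19.44*k^2 + 5.34*k - 4.16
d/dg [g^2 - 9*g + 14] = 2*g - 9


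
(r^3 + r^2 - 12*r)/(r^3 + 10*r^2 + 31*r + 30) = r*(r^2 + r - 12)/(r^3 + 10*r^2 + 31*r + 30)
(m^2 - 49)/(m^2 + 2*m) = (m^2 - 49)/(m*(m + 2))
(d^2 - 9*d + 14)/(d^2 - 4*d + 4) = (d - 7)/(d - 2)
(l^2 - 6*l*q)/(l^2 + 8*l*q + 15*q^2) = l*(l - 6*q)/(l^2 + 8*l*q + 15*q^2)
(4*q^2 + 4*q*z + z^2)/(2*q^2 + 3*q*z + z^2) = (2*q + z)/(q + z)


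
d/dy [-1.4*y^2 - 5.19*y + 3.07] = -2.8*y - 5.19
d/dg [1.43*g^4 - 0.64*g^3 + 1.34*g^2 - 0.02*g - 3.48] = 5.72*g^3 - 1.92*g^2 + 2.68*g - 0.02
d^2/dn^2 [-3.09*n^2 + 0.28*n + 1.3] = -6.18000000000000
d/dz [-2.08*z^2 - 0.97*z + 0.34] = -4.16*z - 0.97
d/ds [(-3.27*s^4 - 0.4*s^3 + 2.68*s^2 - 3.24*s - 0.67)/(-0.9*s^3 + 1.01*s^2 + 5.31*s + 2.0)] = (2.943*s^6 - 6.6054*s^5 - 50.0831*s^4 - 36.24*s^3 + 13.2942*s^2 + 12.0734*s - 2.9223)/(0.81*s^6 - 1.818*s^5 - 8.5379*s^4 + 7.1262*s^3 + 32.2361*s^2 + 21.24*s + 4.0)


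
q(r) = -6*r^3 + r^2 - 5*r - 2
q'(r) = -18*r^2 + 2*r - 5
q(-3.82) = 366.15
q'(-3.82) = -275.30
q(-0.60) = 2.66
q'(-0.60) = -12.68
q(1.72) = -38.17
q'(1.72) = -54.81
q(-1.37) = 22.16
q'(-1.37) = -41.52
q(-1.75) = 41.97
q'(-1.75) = -63.62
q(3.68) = -305.87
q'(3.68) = -241.40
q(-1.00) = 10.00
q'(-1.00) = -25.00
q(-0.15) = -1.21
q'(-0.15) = -5.70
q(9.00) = -4340.00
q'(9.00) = -1445.00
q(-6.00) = 1360.00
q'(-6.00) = -665.00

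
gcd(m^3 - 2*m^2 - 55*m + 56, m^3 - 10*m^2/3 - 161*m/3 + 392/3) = m^2 - m - 56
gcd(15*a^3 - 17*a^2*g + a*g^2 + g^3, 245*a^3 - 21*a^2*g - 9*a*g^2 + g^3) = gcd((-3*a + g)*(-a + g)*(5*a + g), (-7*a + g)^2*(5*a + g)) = 5*a + g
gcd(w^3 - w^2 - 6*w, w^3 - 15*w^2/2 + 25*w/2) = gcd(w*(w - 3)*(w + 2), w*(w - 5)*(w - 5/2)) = w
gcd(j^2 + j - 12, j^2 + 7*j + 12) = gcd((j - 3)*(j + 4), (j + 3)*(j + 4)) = j + 4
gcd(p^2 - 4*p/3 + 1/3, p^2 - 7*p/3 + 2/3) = p - 1/3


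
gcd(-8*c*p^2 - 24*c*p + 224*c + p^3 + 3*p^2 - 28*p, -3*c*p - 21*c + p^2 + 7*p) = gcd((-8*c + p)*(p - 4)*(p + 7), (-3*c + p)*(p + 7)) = p + 7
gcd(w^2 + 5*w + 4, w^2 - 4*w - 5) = w + 1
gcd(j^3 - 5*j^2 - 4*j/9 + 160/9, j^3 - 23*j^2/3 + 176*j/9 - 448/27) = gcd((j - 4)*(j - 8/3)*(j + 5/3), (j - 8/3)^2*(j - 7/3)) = j - 8/3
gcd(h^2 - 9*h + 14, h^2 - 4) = h - 2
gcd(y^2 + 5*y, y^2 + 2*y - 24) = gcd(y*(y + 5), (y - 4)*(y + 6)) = 1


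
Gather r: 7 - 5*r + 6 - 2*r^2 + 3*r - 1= -2*r^2 - 2*r + 12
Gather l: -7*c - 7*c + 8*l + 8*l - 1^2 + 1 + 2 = -14*c + 16*l + 2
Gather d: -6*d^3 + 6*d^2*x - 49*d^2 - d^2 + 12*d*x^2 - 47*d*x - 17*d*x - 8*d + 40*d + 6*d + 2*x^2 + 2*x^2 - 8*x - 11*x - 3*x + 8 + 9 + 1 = -6*d^3 + d^2*(6*x - 50) + d*(12*x^2 - 64*x + 38) + 4*x^2 - 22*x + 18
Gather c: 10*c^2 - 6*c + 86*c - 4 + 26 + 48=10*c^2 + 80*c + 70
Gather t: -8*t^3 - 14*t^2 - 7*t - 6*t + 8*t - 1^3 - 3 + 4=-8*t^3 - 14*t^2 - 5*t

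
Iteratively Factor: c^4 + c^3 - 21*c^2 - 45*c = (c - 5)*(c^3 + 6*c^2 + 9*c) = c*(c - 5)*(c^2 + 6*c + 9) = c*(c - 5)*(c + 3)*(c + 3)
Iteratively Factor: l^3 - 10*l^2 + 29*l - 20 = (l - 1)*(l^2 - 9*l + 20) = (l - 5)*(l - 1)*(l - 4)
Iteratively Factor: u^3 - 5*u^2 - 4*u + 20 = (u - 2)*(u^2 - 3*u - 10) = (u - 5)*(u - 2)*(u + 2)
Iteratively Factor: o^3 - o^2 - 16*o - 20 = (o + 2)*(o^2 - 3*o - 10) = (o + 2)^2*(o - 5)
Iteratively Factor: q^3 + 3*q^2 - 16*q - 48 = (q + 3)*(q^2 - 16) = (q + 3)*(q + 4)*(q - 4)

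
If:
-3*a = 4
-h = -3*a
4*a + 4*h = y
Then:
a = -4/3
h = -4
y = -64/3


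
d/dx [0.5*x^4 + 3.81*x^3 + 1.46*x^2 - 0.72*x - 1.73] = 2.0*x^3 + 11.43*x^2 + 2.92*x - 0.72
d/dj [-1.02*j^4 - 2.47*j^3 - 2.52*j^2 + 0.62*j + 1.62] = -4.08*j^3 - 7.41*j^2 - 5.04*j + 0.62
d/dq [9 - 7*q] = -7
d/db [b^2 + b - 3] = 2*b + 1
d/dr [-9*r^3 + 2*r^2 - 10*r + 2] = -27*r^2 + 4*r - 10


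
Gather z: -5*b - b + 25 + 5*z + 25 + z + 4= -6*b + 6*z + 54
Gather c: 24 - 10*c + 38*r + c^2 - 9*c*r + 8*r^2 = c^2 + c*(-9*r - 10) + 8*r^2 + 38*r + 24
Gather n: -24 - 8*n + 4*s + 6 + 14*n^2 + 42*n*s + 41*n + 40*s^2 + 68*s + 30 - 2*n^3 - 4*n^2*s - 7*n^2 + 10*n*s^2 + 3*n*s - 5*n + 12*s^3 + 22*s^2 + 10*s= -2*n^3 + n^2*(7 - 4*s) + n*(10*s^2 + 45*s + 28) + 12*s^3 + 62*s^2 + 82*s + 12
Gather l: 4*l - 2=4*l - 2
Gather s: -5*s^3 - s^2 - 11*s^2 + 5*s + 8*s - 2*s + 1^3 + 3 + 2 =-5*s^3 - 12*s^2 + 11*s + 6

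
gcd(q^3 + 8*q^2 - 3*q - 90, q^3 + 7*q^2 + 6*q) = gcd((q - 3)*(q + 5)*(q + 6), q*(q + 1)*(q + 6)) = q + 6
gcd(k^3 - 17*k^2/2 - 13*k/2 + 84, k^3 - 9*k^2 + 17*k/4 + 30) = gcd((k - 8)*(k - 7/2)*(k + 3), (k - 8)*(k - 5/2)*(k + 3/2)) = k - 8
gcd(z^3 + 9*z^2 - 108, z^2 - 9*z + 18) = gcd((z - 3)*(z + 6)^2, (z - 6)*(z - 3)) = z - 3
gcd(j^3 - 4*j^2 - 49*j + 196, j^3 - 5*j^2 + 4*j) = j - 4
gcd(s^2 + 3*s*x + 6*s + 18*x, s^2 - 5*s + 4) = 1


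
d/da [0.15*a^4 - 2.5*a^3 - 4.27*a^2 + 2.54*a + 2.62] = 0.6*a^3 - 7.5*a^2 - 8.54*a + 2.54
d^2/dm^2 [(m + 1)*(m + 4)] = 2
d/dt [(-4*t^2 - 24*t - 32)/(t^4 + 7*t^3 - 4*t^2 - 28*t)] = 4*(2*t^3 + 17*t^2 + 40*t - 56)/(t^2*(t^4 + 10*t^3 - 3*t^2 - 140*t + 196))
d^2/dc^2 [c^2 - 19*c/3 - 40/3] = 2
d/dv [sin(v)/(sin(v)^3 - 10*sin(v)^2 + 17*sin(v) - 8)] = 2*(4*sin(v) + cos(v)^2 + 3)*cos(v)/((sin(v) - 8)^2*(sin(v) - 1)^3)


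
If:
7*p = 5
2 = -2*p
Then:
No Solution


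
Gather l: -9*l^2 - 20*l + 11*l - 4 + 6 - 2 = -9*l^2 - 9*l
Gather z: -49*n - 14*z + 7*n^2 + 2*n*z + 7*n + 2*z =7*n^2 - 42*n + z*(2*n - 12)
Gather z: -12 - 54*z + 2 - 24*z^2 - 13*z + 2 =-24*z^2 - 67*z - 8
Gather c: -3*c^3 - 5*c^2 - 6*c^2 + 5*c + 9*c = -3*c^3 - 11*c^2 + 14*c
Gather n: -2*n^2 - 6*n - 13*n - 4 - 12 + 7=-2*n^2 - 19*n - 9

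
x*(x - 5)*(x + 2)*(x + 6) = x^4 + 3*x^3 - 28*x^2 - 60*x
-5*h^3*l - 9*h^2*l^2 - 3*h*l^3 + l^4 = l*(-5*h + l)*(h + l)^2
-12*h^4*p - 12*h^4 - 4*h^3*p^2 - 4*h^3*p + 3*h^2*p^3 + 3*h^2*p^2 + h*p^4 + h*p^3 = (-2*h + p)*(2*h + p)*(3*h + p)*(h*p + h)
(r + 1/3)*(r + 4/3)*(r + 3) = r^3 + 14*r^2/3 + 49*r/9 + 4/3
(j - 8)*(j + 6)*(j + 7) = j^3 + 5*j^2 - 62*j - 336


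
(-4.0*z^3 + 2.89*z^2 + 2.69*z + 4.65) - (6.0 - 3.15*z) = -4.0*z^3 + 2.89*z^2 + 5.84*z - 1.35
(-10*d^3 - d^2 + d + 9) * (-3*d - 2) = 30*d^4 + 23*d^3 - d^2 - 29*d - 18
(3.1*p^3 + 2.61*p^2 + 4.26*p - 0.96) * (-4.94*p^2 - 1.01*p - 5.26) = -15.314*p^5 - 16.0244*p^4 - 39.9865*p^3 - 13.2888*p^2 - 21.438*p + 5.0496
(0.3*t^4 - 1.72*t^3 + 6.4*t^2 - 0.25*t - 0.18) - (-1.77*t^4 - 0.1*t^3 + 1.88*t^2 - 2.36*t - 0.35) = 2.07*t^4 - 1.62*t^3 + 4.52*t^2 + 2.11*t + 0.17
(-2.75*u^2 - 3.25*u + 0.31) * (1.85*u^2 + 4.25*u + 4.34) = -5.0875*u^4 - 17.7*u^3 - 25.174*u^2 - 12.7875*u + 1.3454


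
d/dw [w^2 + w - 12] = 2*w + 1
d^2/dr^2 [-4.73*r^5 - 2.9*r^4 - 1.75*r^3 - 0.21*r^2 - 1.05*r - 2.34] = -94.6*r^3 - 34.8*r^2 - 10.5*r - 0.42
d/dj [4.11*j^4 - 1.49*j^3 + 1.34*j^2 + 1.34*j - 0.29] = 16.44*j^3 - 4.47*j^2 + 2.68*j + 1.34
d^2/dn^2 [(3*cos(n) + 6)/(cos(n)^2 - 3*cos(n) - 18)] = -3*((cos(n)^2 - 1)^2 + 90*cos(n)^2 + 417*cos(n)/4 + 11*cos(3*n)/4 + 143)*cos(n)/((cos(n) - 6)^3*(cos(n) + 3)^3)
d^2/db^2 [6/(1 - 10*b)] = -1200/(10*b - 1)^3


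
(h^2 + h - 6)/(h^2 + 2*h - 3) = (h - 2)/(h - 1)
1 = 1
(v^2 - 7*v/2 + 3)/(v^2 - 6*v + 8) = (v - 3/2)/(v - 4)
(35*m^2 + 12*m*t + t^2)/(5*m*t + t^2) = (7*m + t)/t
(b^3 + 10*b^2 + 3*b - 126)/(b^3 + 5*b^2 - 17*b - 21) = (b + 6)/(b + 1)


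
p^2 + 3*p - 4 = (p - 1)*(p + 4)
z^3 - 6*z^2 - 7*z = z*(z - 7)*(z + 1)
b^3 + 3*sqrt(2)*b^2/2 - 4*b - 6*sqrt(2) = (b - 2)*(b + 2)*(b + 3*sqrt(2)/2)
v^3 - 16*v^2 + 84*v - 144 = (v - 6)^2*(v - 4)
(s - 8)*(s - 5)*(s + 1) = s^3 - 12*s^2 + 27*s + 40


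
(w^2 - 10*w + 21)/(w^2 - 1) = (w^2 - 10*w + 21)/(w^2 - 1)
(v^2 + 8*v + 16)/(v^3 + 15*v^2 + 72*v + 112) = 1/(v + 7)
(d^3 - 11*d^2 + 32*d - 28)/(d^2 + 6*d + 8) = (d^3 - 11*d^2 + 32*d - 28)/(d^2 + 6*d + 8)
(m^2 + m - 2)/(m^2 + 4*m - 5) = (m + 2)/(m + 5)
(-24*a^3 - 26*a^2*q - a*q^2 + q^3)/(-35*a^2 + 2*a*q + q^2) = (-24*a^3 - 26*a^2*q - a*q^2 + q^3)/(-35*a^2 + 2*a*q + q^2)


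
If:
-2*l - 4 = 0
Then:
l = -2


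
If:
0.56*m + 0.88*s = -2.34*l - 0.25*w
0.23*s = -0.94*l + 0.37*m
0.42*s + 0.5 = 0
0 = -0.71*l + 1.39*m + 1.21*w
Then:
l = 0.39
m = 0.26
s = -1.19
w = -0.07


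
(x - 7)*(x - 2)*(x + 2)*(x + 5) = x^4 - 2*x^3 - 39*x^2 + 8*x + 140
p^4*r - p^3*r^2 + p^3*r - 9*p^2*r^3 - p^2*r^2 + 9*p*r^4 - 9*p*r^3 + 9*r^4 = (p - 3*r)*(p - r)*(p + 3*r)*(p*r + r)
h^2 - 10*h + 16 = (h - 8)*(h - 2)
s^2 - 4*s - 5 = (s - 5)*(s + 1)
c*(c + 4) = c^2 + 4*c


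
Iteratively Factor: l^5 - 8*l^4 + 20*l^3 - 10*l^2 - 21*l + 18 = (l - 1)*(l^4 - 7*l^3 + 13*l^2 + 3*l - 18) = (l - 1)*(l + 1)*(l^3 - 8*l^2 + 21*l - 18) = (l - 2)*(l - 1)*(l + 1)*(l^2 - 6*l + 9) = (l - 3)*(l - 2)*(l - 1)*(l + 1)*(l - 3)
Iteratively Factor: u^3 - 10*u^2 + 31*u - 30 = (u - 3)*(u^2 - 7*u + 10) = (u - 3)*(u - 2)*(u - 5)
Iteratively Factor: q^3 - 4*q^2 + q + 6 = (q - 3)*(q^2 - q - 2) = (q - 3)*(q + 1)*(q - 2)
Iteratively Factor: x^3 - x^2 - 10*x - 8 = (x - 4)*(x^2 + 3*x + 2) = (x - 4)*(x + 1)*(x + 2)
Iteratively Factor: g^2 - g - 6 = (g + 2)*(g - 3)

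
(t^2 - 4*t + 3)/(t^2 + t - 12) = (t - 1)/(t + 4)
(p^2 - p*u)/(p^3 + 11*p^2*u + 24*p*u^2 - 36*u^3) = p/(p^2 + 12*p*u + 36*u^2)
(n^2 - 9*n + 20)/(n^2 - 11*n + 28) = (n - 5)/(n - 7)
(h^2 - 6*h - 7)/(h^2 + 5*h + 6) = (h^2 - 6*h - 7)/(h^2 + 5*h + 6)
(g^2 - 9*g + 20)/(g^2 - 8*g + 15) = (g - 4)/(g - 3)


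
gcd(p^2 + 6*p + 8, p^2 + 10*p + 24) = p + 4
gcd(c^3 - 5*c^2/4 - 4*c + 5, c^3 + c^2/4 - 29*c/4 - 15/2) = c + 2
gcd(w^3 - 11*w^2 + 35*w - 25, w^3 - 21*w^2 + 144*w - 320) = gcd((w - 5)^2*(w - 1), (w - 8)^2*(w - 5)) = w - 5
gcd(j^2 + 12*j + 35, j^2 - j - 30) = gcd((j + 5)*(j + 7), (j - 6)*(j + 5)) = j + 5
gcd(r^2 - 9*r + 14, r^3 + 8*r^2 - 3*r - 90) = 1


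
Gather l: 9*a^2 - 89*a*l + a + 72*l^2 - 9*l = 9*a^2 + a + 72*l^2 + l*(-89*a - 9)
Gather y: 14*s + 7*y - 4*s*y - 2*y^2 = 14*s - 2*y^2 + y*(7 - 4*s)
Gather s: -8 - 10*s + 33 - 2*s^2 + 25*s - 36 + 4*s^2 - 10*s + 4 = 2*s^2 + 5*s - 7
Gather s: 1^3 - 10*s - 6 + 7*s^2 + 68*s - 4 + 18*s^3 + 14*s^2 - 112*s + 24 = 18*s^3 + 21*s^2 - 54*s + 15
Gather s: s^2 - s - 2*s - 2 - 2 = s^2 - 3*s - 4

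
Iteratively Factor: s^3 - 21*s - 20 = (s - 5)*(s^2 + 5*s + 4) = (s - 5)*(s + 4)*(s + 1)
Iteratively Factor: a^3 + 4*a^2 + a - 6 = (a - 1)*(a^2 + 5*a + 6) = (a - 1)*(a + 2)*(a + 3)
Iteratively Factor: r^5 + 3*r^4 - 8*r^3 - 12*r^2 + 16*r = (r - 2)*(r^4 + 5*r^3 + 2*r^2 - 8*r) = (r - 2)*(r + 4)*(r^3 + r^2 - 2*r) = (r - 2)*(r - 1)*(r + 4)*(r^2 + 2*r) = (r - 2)*(r - 1)*(r + 2)*(r + 4)*(r)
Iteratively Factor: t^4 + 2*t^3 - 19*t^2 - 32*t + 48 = (t - 1)*(t^3 + 3*t^2 - 16*t - 48) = (t - 1)*(t + 4)*(t^2 - t - 12) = (t - 1)*(t + 3)*(t + 4)*(t - 4)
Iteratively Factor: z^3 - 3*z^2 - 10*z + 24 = (z + 3)*(z^2 - 6*z + 8) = (z - 4)*(z + 3)*(z - 2)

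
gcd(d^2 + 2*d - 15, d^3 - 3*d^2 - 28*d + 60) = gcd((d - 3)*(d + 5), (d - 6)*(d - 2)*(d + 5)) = d + 5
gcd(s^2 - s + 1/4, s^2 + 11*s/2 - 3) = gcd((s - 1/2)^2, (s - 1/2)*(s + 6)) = s - 1/2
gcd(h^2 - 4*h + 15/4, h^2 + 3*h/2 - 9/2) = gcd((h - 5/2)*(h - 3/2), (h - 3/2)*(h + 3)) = h - 3/2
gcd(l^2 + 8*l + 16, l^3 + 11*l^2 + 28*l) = l + 4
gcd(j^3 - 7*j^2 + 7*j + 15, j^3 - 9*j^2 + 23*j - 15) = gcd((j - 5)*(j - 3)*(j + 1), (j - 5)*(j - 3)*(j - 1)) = j^2 - 8*j + 15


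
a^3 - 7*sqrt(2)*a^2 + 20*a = a*(a - 5*sqrt(2))*(a - 2*sqrt(2))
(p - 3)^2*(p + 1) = p^3 - 5*p^2 + 3*p + 9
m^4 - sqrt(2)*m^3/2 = m^3*(m - sqrt(2)/2)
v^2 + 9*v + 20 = (v + 4)*(v + 5)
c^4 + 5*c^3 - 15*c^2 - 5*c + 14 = (c - 2)*(c - 1)*(c + 1)*(c + 7)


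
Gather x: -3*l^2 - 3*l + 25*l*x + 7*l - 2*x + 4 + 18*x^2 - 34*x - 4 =-3*l^2 + 4*l + 18*x^2 + x*(25*l - 36)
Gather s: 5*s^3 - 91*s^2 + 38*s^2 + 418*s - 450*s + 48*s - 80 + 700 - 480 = 5*s^3 - 53*s^2 + 16*s + 140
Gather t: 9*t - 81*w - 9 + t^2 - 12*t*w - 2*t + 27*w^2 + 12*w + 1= t^2 + t*(7 - 12*w) + 27*w^2 - 69*w - 8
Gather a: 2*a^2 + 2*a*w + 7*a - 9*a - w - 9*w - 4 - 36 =2*a^2 + a*(2*w - 2) - 10*w - 40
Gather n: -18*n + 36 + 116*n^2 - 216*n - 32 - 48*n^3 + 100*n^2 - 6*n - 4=-48*n^3 + 216*n^2 - 240*n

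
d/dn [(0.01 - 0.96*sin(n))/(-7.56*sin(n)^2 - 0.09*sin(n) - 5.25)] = (-7.2576*sin(n)^2 + 0.1512*sin(n) + 5.0409)*cos(n)/(57.1536*sin(n)^4 + 1.3608*sin(n)^3 + 79.3881*sin(n)^2 + 0.945*sin(n) + 27.5625)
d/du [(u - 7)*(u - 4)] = 2*u - 11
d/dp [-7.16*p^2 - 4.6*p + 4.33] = -14.32*p - 4.6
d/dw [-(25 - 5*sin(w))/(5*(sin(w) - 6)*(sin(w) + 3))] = (10*sin(w) + cos(w)^2 - 34)*cos(w)/((sin(w) - 6)^2*(sin(w) + 3)^2)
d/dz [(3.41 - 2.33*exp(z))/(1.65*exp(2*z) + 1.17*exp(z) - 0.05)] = (3.8445*exp(2*z) - 11.253*exp(z) - 3.8732)*exp(z)/(2.7225*exp(4*z) + 3.861*exp(3*z) + 1.2039*exp(2*z) - 0.117*exp(z) + 0.0025)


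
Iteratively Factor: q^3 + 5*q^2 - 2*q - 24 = (q - 2)*(q^2 + 7*q + 12) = (q - 2)*(q + 4)*(q + 3)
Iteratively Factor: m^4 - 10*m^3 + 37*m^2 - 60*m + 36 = (m - 3)*(m^3 - 7*m^2 + 16*m - 12) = (m - 3)^2*(m^2 - 4*m + 4) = (m - 3)^2*(m - 2)*(m - 2)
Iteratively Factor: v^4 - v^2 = (v - 1)*(v^3 + v^2) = v*(v - 1)*(v^2 + v) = v^2*(v - 1)*(v + 1)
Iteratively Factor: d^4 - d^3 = (d - 1)*(d^3) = d*(d - 1)*(d^2) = d^2*(d - 1)*(d)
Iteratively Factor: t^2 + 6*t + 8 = (t + 2)*(t + 4)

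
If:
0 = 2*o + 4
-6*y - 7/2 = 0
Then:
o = -2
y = -7/12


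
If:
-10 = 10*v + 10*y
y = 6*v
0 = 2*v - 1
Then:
No Solution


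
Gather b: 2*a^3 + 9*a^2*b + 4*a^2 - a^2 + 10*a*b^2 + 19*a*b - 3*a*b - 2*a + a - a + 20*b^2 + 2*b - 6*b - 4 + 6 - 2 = 2*a^3 + 3*a^2 - 2*a + b^2*(10*a + 20) + b*(9*a^2 + 16*a - 4)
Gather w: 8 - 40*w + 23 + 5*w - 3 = 28 - 35*w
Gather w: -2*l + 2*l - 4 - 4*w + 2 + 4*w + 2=0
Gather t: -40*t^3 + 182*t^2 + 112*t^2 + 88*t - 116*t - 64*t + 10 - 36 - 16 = -40*t^3 + 294*t^2 - 92*t - 42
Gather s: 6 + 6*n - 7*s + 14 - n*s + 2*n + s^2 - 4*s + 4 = 8*n + s^2 + s*(-n - 11) + 24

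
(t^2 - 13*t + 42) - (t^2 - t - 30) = 72 - 12*t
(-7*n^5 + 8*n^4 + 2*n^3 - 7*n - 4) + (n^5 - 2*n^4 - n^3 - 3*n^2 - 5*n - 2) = -6*n^5 + 6*n^4 + n^3 - 3*n^2 - 12*n - 6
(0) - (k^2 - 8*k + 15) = -k^2 + 8*k - 15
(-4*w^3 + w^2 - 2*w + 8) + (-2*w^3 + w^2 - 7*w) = -6*w^3 + 2*w^2 - 9*w + 8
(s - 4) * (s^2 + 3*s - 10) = s^3 - s^2 - 22*s + 40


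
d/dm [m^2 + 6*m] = 2*m + 6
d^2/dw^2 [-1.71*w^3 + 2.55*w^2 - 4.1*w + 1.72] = 5.1 - 10.26*w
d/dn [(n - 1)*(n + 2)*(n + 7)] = 3*n^2 + 16*n + 5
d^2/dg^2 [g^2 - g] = 2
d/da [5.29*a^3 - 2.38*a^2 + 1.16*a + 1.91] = 15.87*a^2 - 4.76*a + 1.16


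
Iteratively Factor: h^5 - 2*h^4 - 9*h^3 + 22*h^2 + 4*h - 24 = (h + 1)*(h^4 - 3*h^3 - 6*h^2 + 28*h - 24) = (h - 2)*(h + 1)*(h^3 - h^2 - 8*h + 12) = (h - 2)*(h + 1)*(h + 3)*(h^2 - 4*h + 4) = (h - 2)^2*(h + 1)*(h + 3)*(h - 2)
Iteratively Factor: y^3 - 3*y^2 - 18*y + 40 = (y + 4)*(y^2 - 7*y + 10) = (y - 2)*(y + 4)*(y - 5)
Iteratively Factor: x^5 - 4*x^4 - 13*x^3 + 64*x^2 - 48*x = (x - 3)*(x^4 - x^3 - 16*x^2 + 16*x) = (x - 3)*(x - 1)*(x^3 - 16*x) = (x - 3)*(x - 1)*(x + 4)*(x^2 - 4*x) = x*(x - 3)*(x - 1)*(x + 4)*(x - 4)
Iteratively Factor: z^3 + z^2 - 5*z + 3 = (z - 1)*(z^2 + 2*z - 3) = (z - 1)^2*(z + 3)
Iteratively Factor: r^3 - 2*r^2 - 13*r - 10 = (r + 2)*(r^2 - 4*r - 5) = (r - 5)*(r + 2)*(r + 1)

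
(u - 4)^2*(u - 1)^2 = u^4 - 10*u^3 + 33*u^2 - 40*u + 16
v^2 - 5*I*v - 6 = (v - 3*I)*(v - 2*I)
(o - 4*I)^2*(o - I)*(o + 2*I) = o^4 - 7*I*o^3 - 6*o^2 - 32*I*o - 32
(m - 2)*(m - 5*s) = m^2 - 5*m*s - 2*m + 10*s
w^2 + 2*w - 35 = (w - 5)*(w + 7)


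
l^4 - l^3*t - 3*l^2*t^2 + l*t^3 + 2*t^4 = (l - 2*t)*(l - t)*(l + t)^2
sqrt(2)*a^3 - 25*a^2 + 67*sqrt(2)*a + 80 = (a - 8*sqrt(2))*(a - 5*sqrt(2))*(sqrt(2)*a + 1)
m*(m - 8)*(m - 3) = m^3 - 11*m^2 + 24*m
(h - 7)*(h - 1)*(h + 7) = h^3 - h^2 - 49*h + 49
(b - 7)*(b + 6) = b^2 - b - 42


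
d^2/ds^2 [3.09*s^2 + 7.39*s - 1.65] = 6.18000000000000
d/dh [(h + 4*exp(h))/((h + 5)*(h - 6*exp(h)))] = ((h + 5)*(h - 6*exp(h))*(4*exp(h) + 1) + (h + 5)*(h + 4*exp(h))*(6*exp(h) - 1) - (h - 6*exp(h))*(h + 4*exp(h)))/((h + 5)^2*(h - 6*exp(h))^2)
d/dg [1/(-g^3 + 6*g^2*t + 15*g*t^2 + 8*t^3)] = 3*(g^2 - 4*g*t - 5*t^2)/(-g^3 + 6*g^2*t + 15*g*t^2 + 8*t^3)^2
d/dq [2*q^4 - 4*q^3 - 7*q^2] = 2*q*(4*q^2 - 6*q - 7)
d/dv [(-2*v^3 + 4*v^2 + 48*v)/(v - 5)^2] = 2*(-v^3 + 15*v^2 - 44*v - 120)/(v^3 - 15*v^2 + 75*v - 125)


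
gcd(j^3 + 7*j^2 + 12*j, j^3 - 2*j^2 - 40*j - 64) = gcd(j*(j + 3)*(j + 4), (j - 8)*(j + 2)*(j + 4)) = j + 4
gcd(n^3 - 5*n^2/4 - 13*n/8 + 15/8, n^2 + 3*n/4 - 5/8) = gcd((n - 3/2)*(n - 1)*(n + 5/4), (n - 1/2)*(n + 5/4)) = n + 5/4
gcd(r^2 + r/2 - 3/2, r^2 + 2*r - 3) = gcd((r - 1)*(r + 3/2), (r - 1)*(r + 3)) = r - 1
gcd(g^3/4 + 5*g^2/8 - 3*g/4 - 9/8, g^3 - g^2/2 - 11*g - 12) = 1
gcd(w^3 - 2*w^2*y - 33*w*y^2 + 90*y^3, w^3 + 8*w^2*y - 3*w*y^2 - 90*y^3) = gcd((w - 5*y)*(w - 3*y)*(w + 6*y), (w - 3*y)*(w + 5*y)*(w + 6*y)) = -w^2 - 3*w*y + 18*y^2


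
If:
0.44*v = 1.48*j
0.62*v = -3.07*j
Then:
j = 0.00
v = 0.00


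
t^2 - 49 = (t - 7)*(t + 7)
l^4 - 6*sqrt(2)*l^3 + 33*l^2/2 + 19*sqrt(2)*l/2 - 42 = (l - 7*sqrt(2)/2)*(l - 2*sqrt(2))*(l - 3*sqrt(2)/2)*(l + sqrt(2))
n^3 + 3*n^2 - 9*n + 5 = (n - 1)^2*(n + 5)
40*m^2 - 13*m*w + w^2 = (-8*m + w)*(-5*m + w)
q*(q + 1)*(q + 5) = q^3 + 6*q^2 + 5*q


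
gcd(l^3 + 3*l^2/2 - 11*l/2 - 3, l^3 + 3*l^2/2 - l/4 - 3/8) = l + 1/2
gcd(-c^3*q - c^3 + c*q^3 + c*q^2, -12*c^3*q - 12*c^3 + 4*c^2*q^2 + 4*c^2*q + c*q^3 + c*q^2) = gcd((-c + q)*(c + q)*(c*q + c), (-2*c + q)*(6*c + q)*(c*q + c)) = c*q + c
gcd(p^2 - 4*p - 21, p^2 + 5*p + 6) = p + 3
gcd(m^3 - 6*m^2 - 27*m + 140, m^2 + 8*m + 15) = m + 5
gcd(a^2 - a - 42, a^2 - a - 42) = a^2 - a - 42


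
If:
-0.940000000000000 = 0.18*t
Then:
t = -5.22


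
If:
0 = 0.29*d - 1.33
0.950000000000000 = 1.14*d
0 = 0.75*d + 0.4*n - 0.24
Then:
No Solution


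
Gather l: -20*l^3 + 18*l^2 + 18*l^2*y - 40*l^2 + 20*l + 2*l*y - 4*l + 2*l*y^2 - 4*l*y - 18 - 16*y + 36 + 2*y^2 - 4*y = -20*l^3 + l^2*(18*y - 22) + l*(2*y^2 - 2*y + 16) + 2*y^2 - 20*y + 18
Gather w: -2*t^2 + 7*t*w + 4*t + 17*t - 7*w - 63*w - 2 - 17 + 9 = -2*t^2 + 21*t + w*(7*t - 70) - 10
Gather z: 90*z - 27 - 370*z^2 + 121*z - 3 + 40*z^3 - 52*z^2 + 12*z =40*z^3 - 422*z^2 + 223*z - 30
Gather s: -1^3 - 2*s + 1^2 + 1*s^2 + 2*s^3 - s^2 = 2*s^3 - 2*s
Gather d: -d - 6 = -d - 6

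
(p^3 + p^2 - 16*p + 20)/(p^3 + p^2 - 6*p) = (p^2 + 3*p - 10)/(p*(p + 3))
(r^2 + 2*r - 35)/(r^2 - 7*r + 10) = (r + 7)/(r - 2)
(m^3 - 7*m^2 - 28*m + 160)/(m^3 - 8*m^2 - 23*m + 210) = (m^2 - 12*m + 32)/(m^2 - 13*m + 42)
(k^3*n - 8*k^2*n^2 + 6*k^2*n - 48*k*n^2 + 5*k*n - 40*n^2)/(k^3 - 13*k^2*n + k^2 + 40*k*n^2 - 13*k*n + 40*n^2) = n*(k + 5)/(k - 5*n)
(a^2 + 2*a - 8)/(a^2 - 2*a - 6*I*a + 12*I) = (a + 4)/(a - 6*I)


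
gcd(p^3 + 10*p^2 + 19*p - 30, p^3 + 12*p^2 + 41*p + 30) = p^2 + 11*p + 30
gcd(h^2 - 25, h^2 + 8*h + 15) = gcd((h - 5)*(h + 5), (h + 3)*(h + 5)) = h + 5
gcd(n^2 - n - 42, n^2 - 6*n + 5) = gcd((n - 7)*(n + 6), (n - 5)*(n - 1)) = 1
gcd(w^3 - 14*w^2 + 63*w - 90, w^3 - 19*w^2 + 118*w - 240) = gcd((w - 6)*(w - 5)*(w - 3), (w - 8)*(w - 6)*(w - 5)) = w^2 - 11*w + 30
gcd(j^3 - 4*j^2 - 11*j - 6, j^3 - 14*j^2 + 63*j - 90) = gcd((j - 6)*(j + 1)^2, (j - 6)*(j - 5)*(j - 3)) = j - 6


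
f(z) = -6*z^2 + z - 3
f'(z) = 1 - 12*z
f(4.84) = -138.71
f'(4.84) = -57.08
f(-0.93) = -9.12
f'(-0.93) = 12.16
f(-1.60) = -19.96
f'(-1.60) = 20.20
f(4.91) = -142.74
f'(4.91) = -57.92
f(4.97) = -146.24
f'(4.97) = -58.64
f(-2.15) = -32.88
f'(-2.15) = 26.80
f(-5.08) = -162.92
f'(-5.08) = 61.96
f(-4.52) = -130.10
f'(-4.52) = 55.24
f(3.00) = -54.00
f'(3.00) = -35.00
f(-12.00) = -879.00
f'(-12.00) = 145.00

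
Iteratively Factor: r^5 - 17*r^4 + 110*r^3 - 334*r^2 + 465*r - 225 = (r - 3)*(r^4 - 14*r^3 + 68*r^2 - 130*r + 75) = (r - 5)*(r - 3)*(r^3 - 9*r^2 + 23*r - 15) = (r - 5)^2*(r - 3)*(r^2 - 4*r + 3) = (r - 5)^2*(r - 3)^2*(r - 1)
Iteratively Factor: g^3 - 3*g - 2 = (g + 1)*(g^2 - g - 2) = (g + 1)^2*(g - 2)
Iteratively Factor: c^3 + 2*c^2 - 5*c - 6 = (c + 3)*(c^2 - c - 2) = (c + 1)*(c + 3)*(c - 2)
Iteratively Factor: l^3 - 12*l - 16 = (l - 4)*(l^2 + 4*l + 4) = (l - 4)*(l + 2)*(l + 2)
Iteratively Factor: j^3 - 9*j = (j - 3)*(j^2 + 3*j) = j*(j - 3)*(j + 3)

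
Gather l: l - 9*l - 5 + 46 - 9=32 - 8*l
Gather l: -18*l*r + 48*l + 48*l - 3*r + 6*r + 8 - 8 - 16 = l*(96 - 18*r) + 3*r - 16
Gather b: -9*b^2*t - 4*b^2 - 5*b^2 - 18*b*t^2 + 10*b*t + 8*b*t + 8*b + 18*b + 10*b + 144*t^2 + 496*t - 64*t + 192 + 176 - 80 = b^2*(-9*t - 9) + b*(-18*t^2 + 18*t + 36) + 144*t^2 + 432*t + 288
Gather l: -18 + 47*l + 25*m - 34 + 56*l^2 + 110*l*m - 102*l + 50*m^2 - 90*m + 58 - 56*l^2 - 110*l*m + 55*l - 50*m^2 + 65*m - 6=0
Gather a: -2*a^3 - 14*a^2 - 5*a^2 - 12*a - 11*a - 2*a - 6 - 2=-2*a^3 - 19*a^2 - 25*a - 8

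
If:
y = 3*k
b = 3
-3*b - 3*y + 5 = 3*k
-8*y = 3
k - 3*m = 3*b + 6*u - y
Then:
No Solution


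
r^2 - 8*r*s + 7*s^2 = (r - 7*s)*(r - s)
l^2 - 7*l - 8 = (l - 8)*(l + 1)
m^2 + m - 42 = (m - 6)*(m + 7)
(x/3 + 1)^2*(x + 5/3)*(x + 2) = x^4/9 + 29*x^3/27 + 103*x^2/27 + 53*x/9 + 10/3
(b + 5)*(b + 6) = b^2 + 11*b + 30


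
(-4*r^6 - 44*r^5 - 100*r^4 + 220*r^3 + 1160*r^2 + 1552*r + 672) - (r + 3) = -4*r^6 - 44*r^5 - 100*r^4 + 220*r^3 + 1160*r^2 + 1551*r + 669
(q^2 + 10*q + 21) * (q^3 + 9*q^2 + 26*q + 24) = q^5 + 19*q^4 + 137*q^3 + 473*q^2 + 786*q + 504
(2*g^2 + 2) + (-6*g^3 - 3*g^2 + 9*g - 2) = -6*g^3 - g^2 + 9*g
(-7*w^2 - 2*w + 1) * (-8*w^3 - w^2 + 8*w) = 56*w^5 + 23*w^4 - 62*w^3 - 17*w^2 + 8*w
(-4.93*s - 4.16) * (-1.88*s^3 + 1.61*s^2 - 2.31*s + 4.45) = 9.2684*s^4 - 0.1165*s^3 + 4.6907*s^2 - 12.3289*s - 18.512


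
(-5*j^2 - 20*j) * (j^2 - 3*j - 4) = -5*j^4 - 5*j^3 + 80*j^2 + 80*j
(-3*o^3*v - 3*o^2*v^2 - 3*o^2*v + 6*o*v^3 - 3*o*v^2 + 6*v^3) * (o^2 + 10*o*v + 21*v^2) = -3*o^5*v - 33*o^4*v^2 - 3*o^4*v - 87*o^3*v^3 - 33*o^3*v^2 - 3*o^2*v^4 - 87*o^2*v^3 + 126*o*v^5 - 3*o*v^4 + 126*v^5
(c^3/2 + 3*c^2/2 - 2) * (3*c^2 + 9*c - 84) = 3*c^5/2 + 9*c^4 - 57*c^3/2 - 132*c^2 - 18*c + 168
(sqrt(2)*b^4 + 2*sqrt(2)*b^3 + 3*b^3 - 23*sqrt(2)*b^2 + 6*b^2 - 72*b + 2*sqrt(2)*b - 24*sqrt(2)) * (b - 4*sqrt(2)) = sqrt(2)*b^5 - 5*b^4 + 2*sqrt(2)*b^4 - 35*sqrt(2)*b^3 - 10*b^3 - 22*sqrt(2)*b^2 + 112*b^2 - 16*b + 264*sqrt(2)*b + 192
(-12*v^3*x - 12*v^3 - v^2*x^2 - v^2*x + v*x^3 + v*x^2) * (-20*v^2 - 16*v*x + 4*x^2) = 240*v^5*x + 240*v^5 + 212*v^4*x^2 + 212*v^4*x - 52*v^3*x^3 - 52*v^3*x^2 - 20*v^2*x^4 - 20*v^2*x^3 + 4*v*x^5 + 4*v*x^4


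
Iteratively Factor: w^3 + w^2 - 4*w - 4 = (w + 1)*(w^2 - 4) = (w - 2)*(w + 1)*(w + 2)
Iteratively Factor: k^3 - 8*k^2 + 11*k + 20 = (k + 1)*(k^2 - 9*k + 20) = (k - 4)*(k + 1)*(k - 5)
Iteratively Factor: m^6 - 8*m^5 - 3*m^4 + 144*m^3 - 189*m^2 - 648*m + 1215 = (m - 5)*(m^5 - 3*m^4 - 18*m^3 + 54*m^2 + 81*m - 243) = (m - 5)*(m - 3)*(m^4 - 18*m^2 + 81) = (m - 5)*(m - 3)^2*(m^3 + 3*m^2 - 9*m - 27) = (m - 5)*(m - 3)^2*(m + 3)*(m^2 - 9) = (m - 5)*(m - 3)^3*(m + 3)*(m + 3)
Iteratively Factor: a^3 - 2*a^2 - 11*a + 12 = (a - 4)*(a^2 + 2*a - 3) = (a - 4)*(a + 3)*(a - 1)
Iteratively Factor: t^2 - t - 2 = (t + 1)*(t - 2)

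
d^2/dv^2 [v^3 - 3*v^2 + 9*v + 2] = 6*v - 6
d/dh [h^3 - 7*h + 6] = 3*h^2 - 7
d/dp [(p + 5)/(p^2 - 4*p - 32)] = (p^2 - 4*p - 2*(p - 2)*(p + 5) - 32)/(-p^2 + 4*p + 32)^2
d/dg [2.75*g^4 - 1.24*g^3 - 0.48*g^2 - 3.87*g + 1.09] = 11.0*g^3 - 3.72*g^2 - 0.96*g - 3.87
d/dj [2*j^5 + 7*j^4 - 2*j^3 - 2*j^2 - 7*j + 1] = 10*j^4 + 28*j^3 - 6*j^2 - 4*j - 7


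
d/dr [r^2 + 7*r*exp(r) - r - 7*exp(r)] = 7*r*exp(r) + 2*r - 1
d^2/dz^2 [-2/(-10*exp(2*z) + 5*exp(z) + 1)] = 10*((1 - 8*exp(z))*(-10*exp(2*z) + 5*exp(z) + 1) - 10*(4*exp(z) - 1)^2*exp(z))*exp(z)/(-10*exp(2*z) + 5*exp(z) + 1)^3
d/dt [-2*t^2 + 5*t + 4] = 5 - 4*t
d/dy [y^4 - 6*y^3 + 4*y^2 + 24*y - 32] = 4*y^3 - 18*y^2 + 8*y + 24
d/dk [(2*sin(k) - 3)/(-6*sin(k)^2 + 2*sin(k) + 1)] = 4*(3*sin(k)^2 - 9*sin(k) + 2)*cos(k)/(6*sin(k)^2 - 2*sin(k) - 1)^2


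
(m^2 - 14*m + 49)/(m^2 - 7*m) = (m - 7)/m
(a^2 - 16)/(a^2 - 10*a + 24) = (a + 4)/(a - 6)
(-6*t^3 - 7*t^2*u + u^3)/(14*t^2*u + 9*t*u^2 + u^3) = (-3*t^2 - 2*t*u + u^2)/(u*(7*t + u))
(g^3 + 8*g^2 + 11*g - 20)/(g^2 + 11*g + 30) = (g^2 + 3*g - 4)/(g + 6)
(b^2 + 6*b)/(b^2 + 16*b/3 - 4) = 3*b/(3*b - 2)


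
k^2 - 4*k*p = k*(k - 4*p)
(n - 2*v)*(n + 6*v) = n^2 + 4*n*v - 12*v^2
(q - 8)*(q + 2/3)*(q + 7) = q^3 - q^2/3 - 170*q/3 - 112/3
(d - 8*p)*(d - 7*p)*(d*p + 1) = d^3*p - 15*d^2*p^2 + d^2 + 56*d*p^3 - 15*d*p + 56*p^2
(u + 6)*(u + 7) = u^2 + 13*u + 42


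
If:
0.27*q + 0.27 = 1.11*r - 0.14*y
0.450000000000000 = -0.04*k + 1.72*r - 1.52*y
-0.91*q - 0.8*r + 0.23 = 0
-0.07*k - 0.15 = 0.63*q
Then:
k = -2.38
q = 0.03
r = 0.26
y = 0.06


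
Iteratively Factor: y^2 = (y)*(y)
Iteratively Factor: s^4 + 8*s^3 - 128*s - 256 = (s + 4)*(s^3 + 4*s^2 - 16*s - 64) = (s - 4)*(s + 4)*(s^2 + 8*s + 16) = (s - 4)*(s + 4)^2*(s + 4)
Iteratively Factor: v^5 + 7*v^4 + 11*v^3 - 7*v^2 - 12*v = (v)*(v^4 + 7*v^3 + 11*v^2 - 7*v - 12) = v*(v + 4)*(v^3 + 3*v^2 - v - 3) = v*(v - 1)*(v + 4)*(v^2 + 4*v + 3) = v*(v - 1)*(v + 1)*(v + 4)*(v + 3)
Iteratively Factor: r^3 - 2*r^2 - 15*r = (r + 3)*(r^2 - 5*r) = (r - 5)*(r + 3)*(r)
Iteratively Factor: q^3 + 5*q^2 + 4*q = (q + 4)*(q^2 + q) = q*(q + 4)*(q + 1)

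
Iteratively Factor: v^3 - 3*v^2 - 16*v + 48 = (v - 4)*(v^2 + v - 12) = (v - 4)*(v - 3)*(v + 4)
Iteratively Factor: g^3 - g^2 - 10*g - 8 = (g - 4)*(g^2 + 3*g + 2) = (g - 4)*(g + 2)*(g + 1)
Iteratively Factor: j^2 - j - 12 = (j - 4)*(j + 3)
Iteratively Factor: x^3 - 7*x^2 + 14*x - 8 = (x - 2)*(x^2 - 5*x + 4) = (x - 4)*(x - 2)*(x - 1)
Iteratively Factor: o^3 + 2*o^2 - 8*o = (o + 4)*(o^2 - 2*o) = o*(o + 4)*(o - 2)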